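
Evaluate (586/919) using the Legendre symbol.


p = 919 is prime, so compute (586/919) with the reciprocity algorithm (Jacobi-symbol steps: pull out 2s via (2/n), flip via reciprocity, reduce):
  pull out 2: (2/919) = +1  (since 919 mod 8 = 7)
  reciprocity: (293/919) -> +(919/293)
  reduce: (40/293)
  pull out 2: (2/293) = -1  (since 293 mod 8 = 5)
  pull out 2: (2/293) = -1  (since 293 mod 8 = 5)
  pull out 2: (2/293) = -1  (since 293 mod 8 = 5)
  reciprocity: (5/293) -> +(293/5)
  reduce: (3/5)
  reciprocity: (3/5) -> +(5/3)
  reduce: (2/3)
  pull out 2: (2/3) = -1  (since 3 mod 8 = 3)
  (1/3) = 1
Product of signs = 1
(586/919) = 1

1


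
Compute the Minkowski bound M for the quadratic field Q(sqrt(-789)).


d = -789, d mod 4 = 3, so disc(K) = 4d = -3156; |disc(K)| = 3156
Imaginary quadratic field, so n = 2, s = r2 = 1, r1 = 0
M = (n!/n^n) * (4/pi)^s * sqrt(|disc(K)|) = (2!/2^2) * (4/pi)^1 * sqrt(3156)
= 0.5 * 1.273240 * 56.178288
= 35.7642

35.7642


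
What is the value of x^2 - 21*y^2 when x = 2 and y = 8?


x^2 - d*y^2
= 2^2 - 21*8^2
= 4 - 1344
= -1340

-1340


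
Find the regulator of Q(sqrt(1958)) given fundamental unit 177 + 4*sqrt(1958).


epsilon = 177 + 4*sqrt(1958)
= 353.9972
R = ln(353.9972)
= 5.8693

5.8693


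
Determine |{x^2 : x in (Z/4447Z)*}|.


For prime p, the number of non-zero quadratic residues is (p-1)/2.
= (4447-1)/2
= 2223

2223


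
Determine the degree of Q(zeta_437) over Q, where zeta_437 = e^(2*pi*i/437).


The degree equals Euler's totient phi(437).
437 = 19 * 23
phi(437) = 396

396


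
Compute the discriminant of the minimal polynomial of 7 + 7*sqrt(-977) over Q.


The element 7 + 7*sqrt(-977) has minimal polynomial:
x^2 - 14*x + 47922
Discriminant = (-14)^2 - 4*(47922)
= 196 - 191688
= -191492

-191492


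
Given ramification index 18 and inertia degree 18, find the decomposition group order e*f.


|D_P| = e * f
= 18 * 18
= 324

324


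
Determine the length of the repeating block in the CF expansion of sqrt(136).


Run the CF algorithm for sqrt(136).
a_0 = floor(sqrt(136)) = 11; set m_0=0, q_0=1.
Recurrence: m' = q*a - m,  q' = (d - m'^2)/q,  a' = floor((a_0 + m')/q').
  step 1: m=11, q=15, a=1
  step 2: m=4, q=8, a=1
  step 3: m=4, q=15, a=1
  step 4: m=11, q=1, a=22
a_4 = 2*a_0 = 22, so the period closes here.
sqrt(136) = [11; 1, 1, 1, 22]
Period length = 4

4


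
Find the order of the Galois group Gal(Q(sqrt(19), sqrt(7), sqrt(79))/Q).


The 3 square roots of distinct primes are multiplicatively independent over Q,
so [K:Q] = 2^3 and Gal(K/Q) is isomorphic to (Z/2Z)^3.
|Gal| = 2^3 = 8

8


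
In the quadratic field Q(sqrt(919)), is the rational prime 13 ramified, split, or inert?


K = Q(sqrt(919)). Since d mod 4 = 3, disc(K) = 3676.
Check p | disc: 3676 mod 13 = 10.
p does not divide disc. Compute Legendre symbol (d/p):
9^((13-1)/2) mod 13 = 1
(d/p) = 1, so p splits: (p) = P*P' with e=1, f=1, g=2.
Therefore p is split.

split


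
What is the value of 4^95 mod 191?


p = 191 is prime and the exponent is (p-1)/2 = 95, so by Euler's criterion 4^95 = (4/191) = +1 or -1 mod 191.
Compute by square-and-multiply:
  95 = 64 + 16 + 8 + 4 + 2 + 1 (binary 1011111)
  Repeated squaring mod 191: 4^1 = 4, 4^2 = 16, 4^4 = 65, 4^8 = 23, 4^16 = 147, 4^32 = 26, 4^64 = 103
  4^95 = 4^64 * 4^16 * 4^8 * 4^4 * 4^2 * 4^1 = 103 * 147 * 23 * 65 * 16 * 4 mod 191
    103 * 147 = 15141 = 52 mod 191
    52 * 23 = 1196 = 50 mod 191
    50 * 65 = 3250 = 3 mod 191
    3 * 16 = 48 = 48 mod 191
    48 * 4 = 192 = 1 mod 191
  4^95 = 1 mod 191
Result 1: 4 is a quadratic residue mod 191.
4^95 mod 191 = 1

1


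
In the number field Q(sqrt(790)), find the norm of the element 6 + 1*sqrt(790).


N(a + b*sqrt(d)) = a^2 - d*b^2
= (6)^2 - (790)*(1)^2
= 36 - 790
= -754

-754


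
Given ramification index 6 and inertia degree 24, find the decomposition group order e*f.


|D_P| = e * f
= 6 * 24
= 144

144


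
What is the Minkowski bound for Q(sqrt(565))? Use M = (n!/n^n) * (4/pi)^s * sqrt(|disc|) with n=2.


d = 565, d mod 4 = 1, so disc(K) = d = 565; |disc(K)| = 565
Real quadratic field, so n = 2, s = r2 = 0, r1 = 2
M = (n!/n^n) * (4/pi)^s * sqrt(|disc(K)|) = (2!/2^2) * (4/pi)^0 * sqrt(565)
= 0.5 * 1.000000 * 23.769729
= 11.8849

11.8849


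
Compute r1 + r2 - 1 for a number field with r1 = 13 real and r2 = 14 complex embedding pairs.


By Dirichlet's unit theorem:
rank = r1 + r2 - 1
= 13 + 14 - 1
= 26

26


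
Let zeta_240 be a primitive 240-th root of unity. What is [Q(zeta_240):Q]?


The degree equals Euler's totient phi(240).
240 = 2^4 * 3 * 5
phi(240) = 64

64


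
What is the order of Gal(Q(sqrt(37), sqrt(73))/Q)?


The 2 square roots of distinct primes are multiplicatively independent over Q,
so [K:Q] = 2^2 and Gal(K/Q) is isomorphic to (Z/2Z)^2.
|Gal| = 2^2 = 4

4


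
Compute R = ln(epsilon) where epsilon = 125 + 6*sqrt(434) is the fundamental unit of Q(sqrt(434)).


epsilon = 125 + 6*sqrt(434)
= 249.9960
R = ln(249.9960)
= 5.5214

5.5214


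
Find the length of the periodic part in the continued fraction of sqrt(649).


Run the CF algorithm for sqrt(649).
a_0 = floor(sqrt(649)) = 25; set m_0=0, q_0=1.
Recurrence: m' = q*a - m,  q' = (d - m'^2)/q,  a' = floor((a_0 + m')/q').
  step 1: m=25, q=24, a=2
  step 2: m=23, q=5, a=9
  step 3: m=22, q=33, a=1
  step 4: m=11, q=16, a=2
  step 5: m=21, q=13, a=3
  step 6: m=18, q=25, a=1
  step 7: m=7, q=24, a=1
  step 8: m=17, q=15, a=2
  step 9: m=13, q=32, a=1
  step 10: m=19, q=9, a=4
  step 11: m=17, q=40, a=1
  step 12: m=23, q=3, a=16
  step 13: m=25, q=8, a=6
  step 14: m=23, q=15, a=3
  step 15: m=22, q=11, a=4
  step 16: m=22, q=15, a=3
  step 17: m=23, q=8, a=6
  step 18: m=25, q=3, a=16
  step 19: m=23, q=40, a=1
  step 20: m=17, q=9, a=4
  step 21: m=19, q=32, a=1
  step 22: m=13, q=15, a=2
  step 23: m=17, q=24, a=1
  step 24: m=7, q=25, a=1
  step 25: m=18, q=13, a=3
  step 26: m=21, q=16, a=2
  step 27: m=11, q=33, a=1
  step 28: m=22, q=5, a=9
  step 29: m=23, q=24, a=2
  step 30: m=25, q=1, a=50
a_30 = 2*a_0 = 50, so the period closes here.
sqrt(649) = [25; 2, 9, 1, 2, 3, 1, 1, 2, 1, 4, 1, 16, 6, 3, 4, 3, 6, 16, 1, 4, 1, 2, 1, 1, 3, 2, 1, 9, 2, 50]
Period length = 30

30


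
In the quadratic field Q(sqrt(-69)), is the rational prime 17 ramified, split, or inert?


K = Q(sqrt(-69)). Since d mod 4 = 3, disc(K) = -276.
Check p | disc: -276 mod 17 = 13.
p does not divide disc. Compute Legendre symbol (d/p):
16^((17-1)/2) mod 17 = 1
(d/p) = 1, so p splits: (p) = P*P' with e=1, f=1, g=2.
Therefore p is split.

split


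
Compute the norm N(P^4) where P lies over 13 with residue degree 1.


N(P^a) = p^(a*f)
= 13^(4*1)
= 13^4
= 28561

28561


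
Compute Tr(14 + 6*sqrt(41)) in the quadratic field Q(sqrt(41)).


Tr(a + b*sqrt(d)) = (a + b*sqrt(d)) + (a - b*sqrt(d)) = 2a
= 2 * (14)
= 28

28


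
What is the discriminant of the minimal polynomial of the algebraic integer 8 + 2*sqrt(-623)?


The element 8 + 2*sqrt(-623) has minimal polynomial:
x^2 - 16*x + 2556
Discriminant = (-16)^2 - 4*(2556)
= 256 - 10224
= -9968

-9968


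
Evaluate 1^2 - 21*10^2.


x^2 - d*y^2
= 1^2 - 21*10^2
= 1 - 2100
= -2099

-2099


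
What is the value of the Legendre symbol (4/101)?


p = 101 is prime, so compute (4/101) with the reciprocity algorithm (Jacobi-symbol steps: pull out 2s via (2/n), flip via reciprocity, reduce):
  pull out 2: (2/101) = -1  (since 101 mod 8 = 5)
  pull out 2: (2/101) = -1  (since 101 mod 8 = 5)
  (1/101) = 1
Product of signs = 1
(4/101) = 1

1


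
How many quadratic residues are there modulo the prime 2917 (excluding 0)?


For prime p, the number of non-zero quadratic residues is (p-1)/2.
= (2917-1)/2
= 1458

1458


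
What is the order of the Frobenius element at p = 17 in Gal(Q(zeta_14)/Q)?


The Frobenius at p in Gal(Q(zeta_n)/Q) = (Z/nZ)* is the class of p, so its order is ord_14(17), the smallest k >= 1 with 17^k = 1 mod 14.
n = 14 = 2 * 7, phi(14) = 6; the order divides phi(n).
Divisors of 6: 1, 2, 3, 6
Repeated squaring mod 14: 17^1 = 3, 17^2 = 9, 17^4 = 11
Test divisors in increasing order:
  k=1: 17^1 = 3 mod 14
  k=2: 17^2 = 9 mod 14
  k=3: 17^3 = 9 * 3 = 13 mod 14
  k=6: 17^6 = 11 * 9 = 1 mod 14  <- first divisor giving 1
Order = 6

6


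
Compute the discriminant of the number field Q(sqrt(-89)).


For K = Q(sqrt(d)) with d squarefree: disc(K) = d if d = 1 mod 4, and disc(K) = 4d if d = 2 or 3 mod 4.
Here d = -89, and d mod 4 = 3.
d = 3 mod 4, not 1 (O_K = Z[sqrt(d)]), so disc(K) = 4d = 4 * (-89) = -356

-356


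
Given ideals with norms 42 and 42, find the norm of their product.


N(IJ) = N(I) * N(J)
= 42 * 42
= 1764

1764


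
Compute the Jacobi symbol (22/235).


Compute (22/235) via quadratic reciprocity:
  pull out 2: (2/235) = -1  (since 235 mod 8 = 3)
  reciprocity: (11/235) -> -(235/11)
  reduce: (4/11)
  pull out 2: (2/11) = -1  (since 11 mod 8 = 3)
  pull out 2: (2/11) = -1  (since 11 mod 8 = 3)
  (1/11) = 1
Product of signs = 1

1


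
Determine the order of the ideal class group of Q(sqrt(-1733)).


K = Q(sqrt(-1733)). d mod 4 = 3, so D = disc(K) = 4d = -6932
h(K) equals the number of primitive reduced positive-definite forms (a, b, c) = a*x^2 + b*x*y + c*y^2 with b^2 - 4ac = D,
where reduced means |b| <= a <= c, with b >= 0 whenever |b| = a or a = c, and primitive means gcd(a, b, c) = 1.
Reduced forces 3a^2 <= |D| = 6932, so 1 <= a <= 48; b must have the parity of D, and c = (b^2 - D)/(4a) must be an integer >= a.
Enumerate a = 1..48, b in [-a, a]:
  a=1: (1, 0, 1733)  [1]
  a=2: (2, 2, 867)  [1]
  a=3: (3, -2, 578), (3, 2, 578)  [2]
  a=4..5: none
  a=6: (6, -2, 289), (6, 2, 289)  [2]
  a=7..8: none
  a=9: (9, -4, 193), (9, 4, 193)  [2]
  a=10: none
  a=11: (11, -8, 159), (11, 8, 159)  [2]
  a=12: none
  a=13: (13, -6, 134), (13, 6, 134)  [2]
  a=14..16: none
  a=17: (17, -2, 102), (17, 2, 102)  [2]
  a=18: (18, -14, 99), (18, 14, 99)  [2]
  a=19..21: none
  a=22: (22, -14, 81), (22, 14, 81)  [2]
  a=23..25: none
  a=26: (26, -6, 67), (26, 6, 67)  [2]
  a=27: (27, -14, 66), (27, 14, 66)  [2]
  a=28: none
  a=29: (29, -12, 61), (29, 12, 61)  [2]
  a=30..32: none
  a=33: (33, -14, 54), (33, -8, 53), (33, 8, 53), (33, 14, 54)  [4]
  a=34: (34, -2, 51), (34, 2, 51)  [2]
  a=35..38: none
  a=39: (39, -32, 51), (39, -20, 47), (39, 20, 47), (39, 32, 51)  [4]
  a=40..48: none
Total reduced forms: 1 + 1 + 2 + 2 + 2 + 2 + 2 + 2 + 2 + 2 + 2 + 2 + 2 + 4 + 2 + 4 = 34
h = 34

34


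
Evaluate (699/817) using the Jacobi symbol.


Compute (699/817) via quadratic reciprocity:
  reciprocity: (699/817) -> +(817/699)
  reduce: (118/699)
  pull out 2: (2/699) = -1  (since 699 mod 8 = 3)
  reciprocity: (59/699) -> -(699/59)
  reduce: (50/59)
  pull out 2: (2/59) = -1  (since 59 mod 8 = 3)
  reciprocity: (25/59) -> +(59/25)
  reduce: (9/25)
  reciprocity: (9/25) -> +(25/9)
  reduce: (7/9)
  reciprocity: (7/9) -> +(9/7)
  reduce: (2/7)
  pull out 2: (2/7) = +1  (since 7 mod 8 = 7)
  (1/7) = 1
Product of signs = -1

-1


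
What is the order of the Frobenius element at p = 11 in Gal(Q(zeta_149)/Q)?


The Frobenius at p in Gal(Q(zeta_n)/Q) = (Z/nZ)* is the class of p, so its order is ord_149(11), the smallest k >= 1 with 11^k = 1 mod 149.
n = 149 = 149, phi(149) = 148; the order divides phi(n).
Divisors of 148: 1, 2, 4, 37, 74, 148
Repeated squaring mod 149: 11^1 = 11, 11^2 = 121, 11^4 = 39, 11^8 = 31, 11^16 = 67, 11^32 = 19, 11^64 = 63, 11^128 = 95
Test divisors in increasing order:
  k=1: 11^1 = 11 mod 149
  k=2: 11^2 = 121 mod 149
  k=4: 11^4 = 39 mod 149
  k=37: 11^37 = 19 * 39 * 11 = 105 mod 149
  k=74: 11^74 = 63 * 31 * 121 = 148 mod 149
  k=148: 11^148 = 95 * 67 * 39 = 1 mod 149  <- first divisor giving 1
Order = 148

148


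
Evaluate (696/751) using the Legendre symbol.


p = 751 is prime, so compute (696/751) with the reciprocity algorithm (Jacobi-symbol steps: pull out 2s via (2/n), flip via reciprocity, reduce):
  pull out 2: (2/751) = +1  (since 751 mod 8 = 7)
  pull out 2: (2/751) = +1  (since 751 mod 8 = 7)
  pull out 2: (2/751) = +1  (since 751 mod 8 = 7)
  reciprocity: (87/751) -> -(751/87)
  reduce: (55/87)
  reciprocity: (55/87) -> -(87/55)
  reduce: (32/55)
  pull out 2: (2/55) = +1  (since 55 mod 8 = 7)
  pull out 2: (2/55) = +1  (since 55 mod 8 = 7)
  pull out 2: (2/55) = +1  (since 55 mod 8 = 7)
  pull out 2: (2/55) = +1  (since 55 mod 8 = 7)
  pull out 2: (2/55) = +1  (since 55 mod 8 = 7)
  (1/55) = 1
Product of signs = 1
(696/751) = 1

1


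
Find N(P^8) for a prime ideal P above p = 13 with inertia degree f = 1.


N(P^a) = p^(a*f)
= 13^(8*1)
= 13^8
= 815730721

815730721


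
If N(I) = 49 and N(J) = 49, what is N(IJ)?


N(IJ) = N(I) * N(J)
= 49 * 49
= 2401

2401


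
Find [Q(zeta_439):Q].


The degree equals Euler's totient phi(439).
439 = 439
phi(439) = 438

438


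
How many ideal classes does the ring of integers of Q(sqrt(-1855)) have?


K = Q(sqrt(-1855)). d mod 4 = 1, so D = disc(K) = d = -1855
h(K) equals the number of primitive reduced positive-definite forms (a, b, c) = a*x^2 + b*x*y + c*y^2 with b^2 - 4ac = D,
where reduced means |b| <= a <= c, with b >= 0 whenever |b| = a or a = c, and primitive means gcd(a, b, c) = 1.
Reduced forces 3a^2 <= |D| = 1855, so 1 <= a <= 24; b must have the parity of D, and c = (b^2 - D)/(4a) must be an integer >= a.
Enumerate a = 1..24, b in [-a, a]:
  a=1: (1, 1, 464)  [1]
  a=2: (2, -1, 232), (2, 1, 232)  [2]
  a=3: none
  a=4: (4, -1, 116), (4, 1, 116)  [2]
  a=5: (5, 5, 94)  [1]
  a=6: none
  a=7: (7, 7, 68)  [1]
  a=8: (8, -1, 58), (8, 1, 58)  [2]
  a=9: none
  a=10: (10, -5, 47), (10, 5, 47)  [2]
  a=11: (11, -9, 44), (11, 9, 44)  [2]
  a=12: none
  a=13: (13, -11, 38), (13, 11, 38)  [2]
  a=14: (14, -7, 34), (14, 7, 34)  [2]
  a=15: none
  a=16: (16, -1, 29), (16, 1, 29)  [2]
  a=17: (17, -7, 28), (17, 7, 28)  [2]
  a=18: none
  a=19: (19, -11, 26), (19, 11, 26)  [2]
  a=20: (20, -15, 26), (20, 15, 26)  [2]
  a=21: none
  a=22: (22, -13, 23), (22, 9, 22), (22, 13, 23)  [3]
  a=23..24: none
Total reduced forms: 1 + 2 + 2 + 1 + 1 + 2 + 2 + 2 + 2 + 2 + 2 + 2 + 2 + 2 + 3 = 28
h = 28

28


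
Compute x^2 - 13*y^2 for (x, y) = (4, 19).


x^2 - d*y^2
= 4^2 - 13*19^2
= 16 - 4693
= -4677

-4677


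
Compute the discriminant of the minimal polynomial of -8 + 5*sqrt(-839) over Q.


The element -8 + 5*sqrt(-839) has minimal polynomial:
x^2 + 16*x + 21039
Discriminant = (16)^2 - 4*(21039)
= 256 - 84156
= -83900

-83900


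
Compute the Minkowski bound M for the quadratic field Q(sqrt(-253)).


d = -253, d mod 4 = 3, so disc(K) = 4d = -1012; |disc(K)| = 1012
Imaginary quadratic field, so n = 2, s = r2 = 1, r1 = 0
M = (n!/n^n) * (4/pi)^s * sqrt(|disc(K)|) = (2!/2^2) * (4/pi)^1 * sqrt(1012)
= 0.5 * 1.273240 * 31.811947
= 20.2521

20.2521


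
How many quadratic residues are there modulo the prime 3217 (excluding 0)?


For prime p, the number of non-zero quadratic residues is (p-1)/2.
= (3217-1)/2
= 1608

1608


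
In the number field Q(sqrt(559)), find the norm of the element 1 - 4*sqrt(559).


N(a + b*sqrt(d)) = a^2 - d*b^2
= (1)^2 - (559)*(-4)^2
= 1 - 8944
= -8943

-8943


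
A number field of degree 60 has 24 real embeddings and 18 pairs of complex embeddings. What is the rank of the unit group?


By Dirichlet's unit theorem:
rank = r1 + r2 - 1
= 24 + 18 - 1
= 41

41


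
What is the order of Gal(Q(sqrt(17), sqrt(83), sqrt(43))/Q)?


The 3 square roots of distinct primes are multiplicatively independent over Q,
so [K:Q] = 2^3 and Gal(K/Q) is isomorphic to (Z/2Z)^3.
|Gal| = 2^3 = 8

8


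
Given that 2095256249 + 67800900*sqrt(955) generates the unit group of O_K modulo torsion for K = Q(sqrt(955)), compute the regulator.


epsilon = 2095256249 + 67800900*sqrt(955)
= 4.1905e+09
R = ln(4.1905e+09)
= 22.1561

22.1561


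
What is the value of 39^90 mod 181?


p = 181 is prime and the exponent is (p-1)/2 = 90, so by Euler's criterion 39^90 = (39/181) = +1 or -1 mod 181.
Compute by square-and-multiply:
  90 = 64 + 16 + 8 + 2 (binary 1011010)
  Repeated squaring mod 181: 39^1 = 39, 39^2 = 73, 39^4 = 80, 39^8 = 65, 39^16 = 62, 39^32 = 43, 39^64 = 39
  39^90 = 39^64 * 39^16 * 39^8 * 39^2 = 39 * 62 * 65 * 73 mod 181
    39 * 62 = 2418 = 65 mod 181
    65 * 65 = 4225 = 62 mod 181
    62 * 73 = 4526 = 1 mod 181
  39^90 = 1 mod 181
Result 1: 39 is a quadratic residue mod 181.
39^90 mod 181 = 1

1


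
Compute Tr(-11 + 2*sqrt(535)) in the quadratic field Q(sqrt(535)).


Tr(a + b*sqrt(d)) = (a + b*sqrt(d)) + (a - b*sqrt(d)) = 2a
= 2 * (-11)
= -22

-22


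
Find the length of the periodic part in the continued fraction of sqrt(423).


Run the CF algorithm for sqrt(423).
a_0 = floor(sqrt(423)) = 20; set m_0=0, q_0=1.
Recurrence: m' = q*a - m,  q' = (d - m'^2)/q,  a' = floor((a_0 + m')/q').
  step 1: m=20, q=23, a=1
  step 2: m=3, q=18, a=1
  step 3: m=15, q=11, a=3
  step 4: m=18, q=9, a=4
  step 5: m=18, q=11, a=3
  step 6: m=15, q=18, a=1
  step 7: m=3, q=23, a=1
  step 8: m=20, q=1, a=40
a_8 = 2*a_0 = 40, so the period closes here.
sqrt(423) = [20; 1, 1, 3, 4, 3, 1, 1, 40]
Period length = 8

8


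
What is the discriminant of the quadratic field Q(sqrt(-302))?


For K = Q(sqrt(d)) with d squarefree: disc(K) = d if d = 1 mod 4, and disc(K) = 4d if d = 2 or 3 mod 4.
Here d = -302, and d mod 4 = 2.
d = 2 mod 4, not 1 (O_K = Z[sqrt(d)]), so disc(K) = 4d = 4 * (-302) = -1208

-1208


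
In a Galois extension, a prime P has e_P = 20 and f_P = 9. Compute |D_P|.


|D_P| = e * f
= 20 * 9
= 180

180


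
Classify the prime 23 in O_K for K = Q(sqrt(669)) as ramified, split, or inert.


K = Q(sqrt(669)). Since d mod 4 = 1, disc(K) = 669.
Check p | disc: 669 mod 23 = 2.
p does not divide disc. Compute Legendre symbol (d/p):
2^((23-1)/2) mod 23 = 1
(d/p) = 1, so p splits: (p) = P*P' with e=1, f=1, g=2.
Therefore p is split.

split


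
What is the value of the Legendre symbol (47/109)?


p = 109 is prime, so compute (47/109) with the reciprocity algorithm (Jacobi-symbol steps: pull out 2s via (2/n), flip via reciprocity, reduce):
  reciprocity: (47/109) -> +(109/47)
  reduce: (15/47)
  reciprocity: (15/47) -> -(47/15)
  reduce: (2/15)
  pull out 2: (2/15) = +1  (since 15 mod 8 = 7)
  (1/15) = 1
Product of signs = -1
(47/109) = -1

-1


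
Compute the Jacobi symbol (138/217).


Compute (138/217) via quadratic reciprocity:
  pull out 2: (2/217) = +1  (since 217 mod 8 = 1)
  reciprocity: (69/217) -> +(217/69)
  reduce: (10/69)
  pull out 2: (2/69) = -1  (since 69 mod 8 = 5)
  reciprocity: (5/69) -> +(69/5)
  reduce: (4/5)
  pull out 2: (2/5) = -1  (since 5 mod 8 = 5)
  pull out 2: (2/5) = -1  (since 5 mod 8 = 5)
  (1/5) = 1
Product of signs = -1

-1


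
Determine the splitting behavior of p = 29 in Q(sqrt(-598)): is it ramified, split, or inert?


K = Q(sqrt(-598)). Since d mod 4 = 2, disc(K) = -2392.
Check p | disc: -2392 mod 29 = 15.
p does not divide disc. Compute Legendre symbol (d/p):
11^((29-1)/2) mod 29 = -1
(d/p) = -1, so p is inert: (p) stays prime with e=1, f=2, g=1.
Therefore p is inert.

inert


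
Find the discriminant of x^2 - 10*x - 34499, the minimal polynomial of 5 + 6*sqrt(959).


The element 5 + 6*sqrt(959) has minimal polynomial:
x^2 - 10*x - 34499
Discriminant = (-10)^2 - 4*(-34499)
= 100 + 137996
= 138096

138096


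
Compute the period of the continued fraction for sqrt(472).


Run the CF algorithm for sqrt(472).
a_0 = floor(sqrt(472)) = 21; set m_0=0, q_0=1.
Recurrence: m' = q*a - m,  q' = (d - m'^2)/q,  a' = floor((a_0 + m')/q').
  step 1: m=21, q=31, a=1
  step 2: m=10, q=12, a=2
  step 3: m=14, q=23, a=1
  step 4: m=9, q=17, a=1
  step 5: m=8, q=24, a=1
  step 6: m=16, q=9, a=4
  step 7: m=20, q=8, a=5
  step 8: m=20, q=9, a=4
  step 9: m=16, q=24, a=1
  step 10: m=8, q=17, a=1
  step 11: m=9, q=23, a=1
  step 12: m=14, q=12, a=2
  step 13: m=10, q=31, a=1
  step 14: m=21, q=1, a=42
a_14 = 2*a_0 = 42, so the period closes here.
sqrt(472) = [21; 1, 2, 1, 1, 1, 4, 5, 4, 1, 1, 1, 2, 1, 42]
Period length = 14

14


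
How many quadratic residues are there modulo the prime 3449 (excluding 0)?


For prime p, the number of non-zero quadratic residues is (p-1)/2.
= (3449-1)/2
= 1724

1724


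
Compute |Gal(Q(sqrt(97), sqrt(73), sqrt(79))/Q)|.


The 3 square roots of distinct primes are multiplicatively independent over Q,
so [K:Q] = 2^3 and Gal(K/Q) is isomorphic to (Z/2Z)^3.
|Gal| = 2^3 = 8

8


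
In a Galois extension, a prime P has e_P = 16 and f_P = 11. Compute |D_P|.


|D_P| = e * f
= 16 * 11
= 176

176


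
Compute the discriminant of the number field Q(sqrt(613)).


For K = Q(sqrt(d)) with d squarefree: disc(K) = d if d = 1 mod 4, and disc(K) = 4d if d = 2 or 3 mod 4.
Here d = 613, and d mod 4 = 1.
d = 1 mod 4 (O_K = Z[(1+sqrt(d))/2]), so disc(K) = d = 613

613


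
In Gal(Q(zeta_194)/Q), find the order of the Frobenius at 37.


The Frobenius at p in Gal(Q(zeta_n)/Q) = (Z/nZ)* is the class of p, so its order is ord_194(37), the smallest k >= 1 with 37^k = 1 mod 194.
n = 194 = 2 * 97, phi(194) = 96; the order divides phi(n).
Divisors of 96: 1, 2, 3, 4, 6, 8, 12, 16, 24, 32, 48, 96
Repeated squaring mod 194: 37^1 = 37, 37^2 = 11, 37^4 = 121, 37^8 = 91, 37^16 = 133, 37^32 = 35, 37^64 = 61
Test divisors in increasing order:
  k=1: 37^1 = 37 mod 194
  k=2: 37^2 = 11 mod 194
  k=3: 37^3 = 11 * 37 = 19 mod 194
  k=4: 37^4 = 121 mod 194
  k=6: 37^6 = 121 * 11 = 167 mod 194
  k=8: 37^8 = 91 mod 194
  k=12: 37^12 = 91 * 121 = 147 mod 194
  k=16: 37^16 = 133 mod 194
  k=24: 37^24 = 133 * 91 = 75 mod 194
  k=32: 37^32 = 35 mod 194
  k=48: 37^48 = 35 * 133 = 193 mod 194
  k=96: 37^96 = 61 * 35 = 1 mod 194  <- first divisor giving 1
Order = 96

96


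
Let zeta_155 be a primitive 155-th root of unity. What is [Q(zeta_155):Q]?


The degree equals Euler's totient phi(155).
155 = 5 * 31
phi(155) = 120

120


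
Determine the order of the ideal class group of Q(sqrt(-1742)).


K = Q(sqrt(-1742)). d mod 4 = 2, so D = disc(K) = 4d = -6968
h(K) equals the number of primitive reduced positive-definite forms (a, b, c) = a*x^2 + b*x*y + c*y^2 with b^2 - 4ac = D,
where reduced means |b| <= a <= c, with b >= 0 whenever |b| = a or a = c, and primitive means gcd(a, b, c) = 1.
Reduced forces 3a^2 <= |D| = 6968, so 1 <= a <= 48; b must have the parity of D, and c = (b^2 - D)/(4a) must be an integer >= a.
Enumerate a = 1..48, b in [-a, a]:
  a=1: (1, 0, 1742)  [1]
  a=2: (2, 0, 871)  [1]
  a=3: (3, -2, 581), (3, 2, 581)  [2]
  a=4..5: none
  a=6: (6, -4, 291), (6, 4, 291)  [2]
  a=7: (7, -2, 249), (7, 2, 249)  [2]
  a=8: none
  a=9: (9, -4, 194), (9, 4, 194)  [2]
  a=10..12: none
  a=13: (13, 0, 134)  [1]
  a=14: (14, -12, 127), (14, 12, 127)  [2]
  a=15..16: none
  a=17: (17, -6, 103), (17, 6, 103)  [2]
  a=18: (18, -4, 97), (18, 4, 97)  [2]
  a=19: (19, -10, 93), (19, 10, 93)  [2]
  a=20: none
  a=21: (21, -16, 86), (21, -2, 83), (21, 2, 83), (21, 16, 86)  [4]
  a=22: none
  a=23: (23, -22, 81), (23, 22, 81)  [2]
  a=24..25: none
  a=26: (26, 0, 67)  [1]
  a=27: (27, -22, 69), (27, 22, 69)  [2]
  a=28..30: none
  a=31: (31, -10, 57), (31, 10, 57)  [2]
  a=32..33: none
  a=34: (34, -28, 57), (34, 28, 57)  [2]
  a=35..36: none
  a=37: (37, -32, 54), (37, 32, 54)  [2]
  a=38: (38, -28, 51), (38, 28, 51)  [2]
  a=39: (39, -26, 49), (39, 26, 49)  [2]
  a=40: none
  a=41: (41, -24, 46), (41, 24, 46)  [2]
  a=42: (42, -40, 51), (42, -16, 43), (42, 16, 43), (42, 40, 51)  [4]
  a=43..48: none
Total reduced forms: 1 + 1 + 2 + 2 + 2 + 2 + 1 + 2 + 2 + 2 + 2 + 4 + 2 + 1 + 2 + 2 + 2 + 2 + 2 + 2 + 2 + 4 = 44
h = 44

44


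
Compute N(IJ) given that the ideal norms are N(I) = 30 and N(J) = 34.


N(IJ) = N(I) * N(J)
= 30 * 34
= 1020

1020


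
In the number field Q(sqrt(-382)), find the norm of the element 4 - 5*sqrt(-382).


N(a + b*sqrt(d)) = a^2 - d*b^2
= (4)^2 - (-382)*(-5)^2
= 16 + 9550
= 9566

9566


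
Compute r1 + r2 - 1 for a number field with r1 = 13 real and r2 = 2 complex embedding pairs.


By Dirichlet's unit theorem:
rank = r1 + r2 - 1
= 13 + 2 - 1
= 14

14


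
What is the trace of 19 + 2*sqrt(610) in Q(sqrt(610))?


Tr(a + b*sqrt(d)) = (a + b*sqrt(d)) + (a - b*sqrt(d)) = 2a
= 2 * (19)
= 38

38


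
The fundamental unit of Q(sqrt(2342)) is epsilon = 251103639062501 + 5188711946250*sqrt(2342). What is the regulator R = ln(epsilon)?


epsilon = 251103639062501 + 5188711946250*sqrt(2342)
= 5.0221e+14
R = ln(5.0221e+14)
= 33.8500

33.8500


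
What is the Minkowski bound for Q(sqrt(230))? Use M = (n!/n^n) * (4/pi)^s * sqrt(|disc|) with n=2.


d = 230, d mod 4 = 2, so disc(K) = 4d = 920; |disc(K)| = 920
Real quadratic field, so n = 2, s = r2 = 0, r1 = 2
M = (n!/n^n) * (4/pi)^s * sqrt(|disc(K)|) = (2!/2^2) * (4/pi)^0 * sqrt(920)
= 0.5 * 1.000000 * 30.331502
= 15.1658

15.1658


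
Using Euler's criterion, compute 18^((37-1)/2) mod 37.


p = 37 is prime and the exponent is (p-1)/2 = 18, so by Euler's criterion 18^18 = (18/37) = +1 or -1 mod 37.
Compute by square-and-multiply:
  18 = 16 + 2 (binary 10010)
  Repeated squaring mod 37: 18^1 = 18, 18^2 = 28, 18^4 = 7, 18^8 = 12, 18^16 = 33
  18^18 = 18^16 * 18^2 = 33 * 28 mod 37
    33 * 28 = 924 = 36 mod 37
  18^18 = 36 mod 37
Result 36 = p - 1 = -1 mod 37: 18 is a quadratic non-residue mod 37. As a residue in [0, p-1] the value is 36.
18^18 mod 37 = 36

36


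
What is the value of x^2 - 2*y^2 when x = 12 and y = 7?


x^2 - d*y^2
= 12^2 - 2*7^2
= 144 - 98
= 46

46


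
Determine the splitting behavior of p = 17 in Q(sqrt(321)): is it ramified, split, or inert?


K = Q(sqrt(321)). Since d mod 4 = 1, disc(K) = 321.
Check p | disc: 321 mod 17 = 15.
p does not divide disc. Compute Legendre symbol (d/p):
15^((17-1)/2) mod 17 = 1
(d/p) = 1, so p splits: (p) = P*P' with e=1, f=1, g=2.
Therefore p is split.

split


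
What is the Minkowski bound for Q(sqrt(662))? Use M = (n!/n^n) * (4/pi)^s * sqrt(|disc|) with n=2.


d = 662, d mod 4 = 2, so disc(K) = 4d = 2648; |disc(K)| = 2648
Real quadratic field, so n = 2, s = r2 = 0, r1 = 2
M = (n!/n^n) * (4/pi)^s * sqrt(|disc(K)|) = (2!/2^2) * (4/pi)^0 * sqrt(2648)
= 0.5 * 1.000000 * 51.458721
= 25.7294

25.7294


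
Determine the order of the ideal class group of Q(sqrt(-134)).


K = Q(sqrt(-134)). d mod 4 = 2, so D = disc(K) = 4d = -536
h(K) equals the number of primitive reduced positive-definite forms (a, b, c) = a*x^2 + b*x*y + c*y^2 with b^2 - 4ac = D,
where reduced means |b| <= a <= c, with b >= 0 whenever |b| = a or a = c, and primitive means gcd(a, b, c) = 1.
Reduced forces 3a^2 <= |D| = 536, so 1 <= a <= 13; b must have the parity of D, and c = (b^2 - D)/(4a) must be an integer >= a.
Enumerate a = 1..13, b in [-a, a]:
  a=1: (1, 0, 134)  [1]
  a=2: (2, 0, 67)  [1]
  a=3: (3, -2, 45), (3, 2, 45)  [2]
  a=4: none
  a=5: (5, -2, 27), (5, 2, 27)  [2]
  a=6: (6, -4, 23), (6, 4, 23)  [2]
  a=7..8: none
  a=9: (9, -2, 15), (9, 2, 15)  [2]
  a=10: (10, -8, 15), (10, 8, 15)  [2]
  a=11: (11, -6, 13), (11, 6, 13)  [2]
  a=12..13: none
Total reduced forms: 1 + 1 + 2 + 2 + 2 + 2 + 2 + 2 = 14
h = 14

14


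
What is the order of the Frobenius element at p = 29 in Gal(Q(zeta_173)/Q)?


The Frobenius at p in Gal(Q(zeta_n)/Q) = (Z/nZ)* is the class of p, so its order is ord_173(29), the smallest k >= 1 with 29^k = 1 mod 173.
n = 173 = 173, phi(173) = 172; the order divides phi(n).
Divisors of 172: 1, 2, 4, 43, 86, 172
Repeated squaring mod 173: 29^1 = 29, 29^2 = 149, 29^4 = 57, 29^8 = 135, 29^16 = 60, 29^32 = 140, 29^64 = 51, 29^128 = 6
Test divisors in increasing order:
  k=1: 29^1 = 29 mod 173
  k=2: 29^2 = 149 mod 173
  k=4: 29^4 = 57 mod 173
  k=43: 29^43 = 140 * 135 * 149 * 29 = 1 mod 173  <- first divisor giving 1
Order = 43

43


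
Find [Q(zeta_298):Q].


The degree equals Euler's totient phi(298).
298 = 2 * 149
phi(298) = 148

148


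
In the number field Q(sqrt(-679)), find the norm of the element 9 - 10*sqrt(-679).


N(a + b*sqrt(d)) = a^2 - d*b^2
= (9)^2 - (-679)*(-10)^2
= 81 + 67900
= 67981

67981


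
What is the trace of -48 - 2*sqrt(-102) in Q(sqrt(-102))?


Tr(a + b*sqrt(d)) = (a + b*sqrt(d)) + (a - b*sqrt(d)) = 2a
= 2 * (-48)
= -96

-96


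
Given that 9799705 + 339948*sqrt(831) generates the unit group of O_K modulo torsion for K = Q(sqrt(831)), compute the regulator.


epsilon = 9799705 + 339948*sqrt(831)
= 1.9599e+07
R = ln(1.9599e+07)
= 16.7910

16.7910


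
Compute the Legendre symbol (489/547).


p = 547 is prime, so compute (489/547) with the reciprocity algorithm (Jacobi-symbol steps: pull out 2s via (2/n), flip via reciprocity, reduce):
  reciprocity: (489/547) -> +(547/489)
  reduce: (58/489)
  pull out 2: (2/489) = +1  (since 489 mod 8 = 1)
  reciprocity: (29/489) -> +(489/29)
  reduce: (25/29)
  reciprocity: (25/29) -> +(29/25)
  reduce: (4/25)
  pull out 2: (2/25) = +1  (since 25 mod 8 = 1)
  pull out 2: (2/25) = +1  (since 25 mod 8 = 1)
  (1/25) = 1
Product of signs = 1
(489/547) = 1

1


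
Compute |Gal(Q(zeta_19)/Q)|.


|Gal(Q(zeta_19)/Q)| = phi(19)
= 18

18


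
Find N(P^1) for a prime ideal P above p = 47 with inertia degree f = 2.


N(P^a) = p^(a*f)
= 47^(1*2)
= 47^2
= 2209

2209


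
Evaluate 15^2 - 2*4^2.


x^2 - d*y^2
= 15^2 - 2*4^2
= 225 - 32
= 193

193


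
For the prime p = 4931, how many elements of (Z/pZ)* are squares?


For prime p, the number of non-zero quadratic residues is (p-1)/2.
= (4931-1)/2
= 2465

2465


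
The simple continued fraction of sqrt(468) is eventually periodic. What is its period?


Run the CF algorithm for sqrt(468).
a_0 = floor(sqrt(468)) = 21; set m_0=0, q_0=1.
Recurrence: m' = q*a - m,  q' = (d - m'^2)/q,  a' = floor((a_0 + m')/q').
  step 1: m=21, q=27, a=1
  step 2: m=6, q=16, a=1
  step 3: m=10, q=23, a=1
  step 4: m=13, q=13, a=2
  step 5: m=13, q=23, a=1
  step 6: m=10, q=16, a=1
  step 7: m=6, q=27, a=1
  step 8: m=21, q=1, a=42
a_8 = 2*a_0 = 42, so the period closes here.
sqrt(468) = [21; 1, 1, 1, 2, 1, 1, 1, 42]
Period length = 8

8


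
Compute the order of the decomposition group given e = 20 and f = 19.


|D_P| = e * f
= 20 * 19
= 380

380


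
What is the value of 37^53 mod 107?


p = 107 is prime and the exponent is (p-1)/2 = 53, so by Euler's criterion 37^53 = (37/107) = +1 or -1 mod 107.
Compute by square-and-multiply:
  53 = 32 + 16 + 4 + 1 (binary 110101)
  Repeated squaring mod 107: 37^1 = 37, 37^2 = 85, 37^4 = 56, 37^8 = 33, 37^16 = 19, 37^32 = 40
  37^53 = 37^32 * 37^16 * 37^4 * 37^1 = 40 * 19 * 56 * 37 mod 107
    40 * 19 = 760 = 11 mod 107
    11 * 56 = 616 = 81 mod 107
    81 * 37 = 2997 = 1 mod 107
  37^53 = 1 mod 107
Result 1: 37 is a quadratic residue mod 107.
37^53 mod 107 = 1

1


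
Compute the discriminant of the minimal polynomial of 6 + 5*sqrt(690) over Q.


The element 6 + 5*sqrt(690) has minimal polynomial:
x^2 - 12*x - 17214
Discriminant = (-12)^2 - 4*(-17214)
= 144 + 68856
= 69000

69000


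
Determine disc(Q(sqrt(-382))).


For K = Q(sqrt(d)) with d squarefree: disc(K) = d if d = 1 mod 4, and disc(K) = 4d if d = 2 or 3 mod 4.
Here d = -382, and d mod 4 = 2.
d = 2 mod 4, not 1 (O_K = Z[sqrt(d)]), so disc(K) = 4d = 4 * (-382) = -1528

-1528


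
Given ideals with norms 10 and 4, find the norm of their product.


N(IJ) = N(I) * N(J)
= 10 * 4
= 40

40


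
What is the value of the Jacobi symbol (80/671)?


Compute (80/671) via quadratic reciprocity:
  pull out 2: (2/671) = +1  (since 671 mod 8 = 7)
  pull out 2: (2/671) = +1  (since 671 mod 8 = 7)
  pull out 2: (2/671) = +1  (since 671 mod 8 = 7)
  pull out 2: (2/671) = +1  (since 671 mod 8 = 7)
  reciprocity: (5/671) -> +(671/5)
  reduce: (1/5)
  (1/5) = 1
Product of signs = 1

1


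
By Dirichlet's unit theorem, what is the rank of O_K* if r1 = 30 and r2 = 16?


By Dirichlet's unit theorem:
rank = r1 + r2 - 1
= 30 + 16 - 1
= 45

45


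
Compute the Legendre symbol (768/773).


p = 773 is prime, so compute (768/773) with the reciprocity algorithm (Jacobi-symbol steps: pull out 2s via (2/n), flip via reciprocity, reduce):
  pull out 2: (2/773) = -1  (since 773 mod 8 = 5)
  pull out 2: (2/773) = -1  (since 773 mod 8 = 5)
  pull out 2: (2/773) = -1  (since 773 mod 8 = 5)
  pull out 2: (2/773) = -1  (since 773 mod 8 = 5)
  pull out 2: (2/773) = -1  (since 773 mod 8 = 5)
  pull out 2: (2/773) = -1  (since 773 mod 8 = 5)
  pull out 2: (2/773) = -1  (since 773 mod 8 = 5)
  pull out 2: (2/773) = -1  (since 773 mod 8 = 5)
  reciprocity: (3/773) -> +(773/3)
  reduce: (2/3)
  pull out 2: (2/3) = -1  (since 3 mod 8 = 3)
  (1/3) = 1
Product of signs = -1
(768/773) = -1

-1


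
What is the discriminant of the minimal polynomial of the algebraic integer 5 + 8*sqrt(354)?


The element 5 + 8*sqrt(354) has minimal polynomial:
x^2 - 10*x - 22631
Discriminant = (-10)^2 - 4*(-22631)
= 100 + 90524
= 90624

90624


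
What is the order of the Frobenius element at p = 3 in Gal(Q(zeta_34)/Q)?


The Frobenius at p in Gal(Q(zeta_n)/Q) = (Z/nZ)* is the class of p, so its order is ord_34(3), the smallest k >= 1 with 3^k = 1 mod 34.
n = 34 = 2 * 17, phi(34) = 16; the order divides phi(n).
Divisors of 16: 1, 2, 4, 8, 16
Repeated squaring mod 34: 3^1 = 3, 3^2 = 9, 3^4 = 13, 3^8 = 33, 3^16 = 1
Test divisors in increasing order:
  k=1: 3^1 = 3 mod 34
  k=2: 3^2 = 9 mod 34
  k=4: 3^4 = 13 mod 34
  k=8: 3^8 = 33 mod 34
  k=16: 3^16 = 1 mod 34  <- first divisor giving 1
Order = 16

16


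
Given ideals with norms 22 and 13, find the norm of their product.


N(IJ) = N(I) * N(J)
= 22 * 13
= 286

286


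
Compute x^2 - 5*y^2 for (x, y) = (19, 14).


x^2 - d*y^2
= 19^2 - 5*14^2
= 361 - 980
= -619

-619


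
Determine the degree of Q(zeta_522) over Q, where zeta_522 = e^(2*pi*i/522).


The degree equals Euler's totient phi(522).
522 = 2 * 3^2 * 29
phi(522) = 168

168


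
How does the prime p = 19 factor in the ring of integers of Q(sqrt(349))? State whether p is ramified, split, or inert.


K = Q(sqrt(349)). Since d mod 4 = 1, disc(K) = 349.
Check p | disc: 349 mod 19 = 7.
p does not divide disc. Compute Legendre symbol (d/p):
7^((19-1)/2) mod 19 = 1
(d/p) = 1, so p splits: (p) = P*P' with e=1, f=1, g=2.
Therefore p is split.

split


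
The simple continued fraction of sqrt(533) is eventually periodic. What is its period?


Run the CF algorithm for sqrt(533).
a_0 = floor(sqrt(533)) = 23; set m_0=0, q_0=1.
Recurrence: m' = q*a - m,  q' = (d - m'^2)/q,  a' = floor((a_0 + m')/q').
  step 1: m=23, q=4, a=11
  step 2: m=21, q=23, a=1
  step 3: m=2, q=23, a=1
  step 4: m=21, q=4, a=11
  step 5: m=23, q=1, a=46
a_5 = 2*a_0 = 46, so the period closes here.
sqrt(533) = [23; 11, 1, 1, 11, 46]
Period length = 5

5


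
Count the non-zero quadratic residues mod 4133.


For prime p, the number of non-zero quadratic residues is (p-1)/2.
= (4133-1)/2
= 2066

2066


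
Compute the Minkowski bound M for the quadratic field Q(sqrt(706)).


d = 706, d mod 4 = 2, so disc(K) = 4d = 2824; |disc(K)| = 2824
Real quadratic field, so n = 2, s = r2 = 0, r1 = 2
M = (n!/n^n) * (4/pi)^s * sqrt(|disc(K)|) = (2!/2^2) * (4/pi)^0 * sqrt(2824)
= 0.5 * 1.000000 * 53.141321
= 26.5707

26.5707


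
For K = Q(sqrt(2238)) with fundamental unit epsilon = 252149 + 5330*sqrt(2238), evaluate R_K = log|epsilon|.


epsilon = 252149 + 5330*sqrt(2238)
= 504298.0000
R = ln(504298.0000)
= 13.1309

13.1309


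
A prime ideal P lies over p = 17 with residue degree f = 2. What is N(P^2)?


N(P^a) = p^(a*f)
= 17^(2*2)
= 17^4
= 83521

83521


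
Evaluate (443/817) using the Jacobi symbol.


Compute (443/817) via quadratic reciprocity:
  reciprocity: (443/817) -> +(817/443)
  reduce: (374/443)
  pull out 2: (2/443) = -1  (since 443 mod 8 = 3)
  reciprocity: (187/443) -> -(443/187)
  reduce: (69/187)
  reciprocity: (69/187) -> +(187/69)
  reduce: (49/69)
  reciprocity: (49/69) -> +(69/49)
  reduce: (20/49)
  pull out 2: (2/49) = +1  (since 49 mod 8 = 1)
  pull out 2: (2/49) = +1  (since 49 mod 8 = 1)
  reciprocity: (5/49) -> +(49/5)
  reduce: (4/5)
  pull out 2: (2/5) = -1  (since 5 mod 8 = 5)
  pull out 2: (2/5) = -1  (since 5 mod 8 = 5)
  (1/5) = 1
Product of signs = 1

1


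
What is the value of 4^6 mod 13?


p = 13 is prime and the exponent is (p-1)/2 = 6, so by Euler's criterion 4^6 = (4/13) = +1 or -1 mod 13.
Compute by square-and-multiply:
  6 = 4 + 2 (binary 110)
  Repeated squaring mod 13: 4^1 = 4, 4^2 = 3, 4^4 = 9
  4^6 = 4^4 * 4^2 = 9 * 3 mod 13
    9 * 3 = 27 = 1 mod 13
  4^6 = 1 mod 13
Result 1: 4 is a quadratic residue mod 13.
4^6 mod 13 = 1

1


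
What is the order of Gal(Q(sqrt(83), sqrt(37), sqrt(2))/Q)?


The 3 square roots of distinct primes are multiplicatively independent over Q,
so [K:Q] = 2^3 and Gal(K/Q) is isomorphic to (Z/2Z)^3.
|Gal| = 2^3 = 8

8


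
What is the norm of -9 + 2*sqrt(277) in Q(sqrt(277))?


N(a + b*sqrt(d)) = a^2 - d*b^2
= (-9)^2 - (277)*(2)^2
= 81 - 1108
= -1027

-1027


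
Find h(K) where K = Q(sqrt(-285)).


K = Q(sqrt(-285)). d mod 4 = 3, so D = disc(K) = 4d = -1140
h(K) equals the number of primitive reduced positive-definite forms (a, b, c) = a*x^2 + b*x*y + c*y^2 with b^2 - 4ac = D,
where reduced means |b| <= a <= c, with b >= 0 whenever |b| = a or a = c, and primitive means gcd(a, b, c) = 1.
Reduced forces 3a^2 <= |D| = 1140, so 1 <= a <= 19; b must have the parity of D, and c = (b^2 - D)/(4a) must be an integer >= a.
Enumerate a = 1..19, b in [-a, a]:
  a=1: (1, 0, 285)  [1]
  a=2: (2, 2, 143)  [1]
  a=3: (3, 0, 95)  [1]
  a=4: none
  a=5: (5, 0, 57)  [1]
  a=6: (6, 6, 49)  [1]
  a=7: (7, -6, 42), (7, 6, 42)  [2]
  a=8..9: none
  a=10: (10, 10, 31)  [1]
  a=11: (11, -2, 26), (11, 2, 26)  [2]
  a=12: none
  a=13: (13, -2, 22), (13, 2, 22)  [2]
  a=14: (14, -6, 21), (14, 6, 21)  [2]
  a=15: (15, 0, 19)  [1]
  a=16: none
  a=17: (17, 4, 17)  [1]
  a=18..19: none
Total reduced forms: 1 + 1 + 1 + 1 + 1 + 2 + 1 + 2 + 2 + 2 + 1 + 1 = 16
h = 16

16


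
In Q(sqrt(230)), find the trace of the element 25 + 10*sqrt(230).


Tr(a + b*sqrt(d)) = (a + b*sqrt(d)) + (a - b*sqrt(d)) = 2a
= 2 * (25)
= 50

50


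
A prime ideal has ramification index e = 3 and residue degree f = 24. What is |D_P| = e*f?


|D_P| = e * f
= 3 * 24
= 72

72


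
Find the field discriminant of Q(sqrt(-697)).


For K = Q(sqrt(d)) with d squarefree: disc(K) = d if d = 1 mod 4, and disc(K) = 4d if d = 2 or 3 mod 4.
Here d = -697, and d mod 4 = 3.
d = 3 mod 4, not 1 (O_K = Z[sqrt(d)]), so disc(K) = 4d = 4 * (-697) = -2788

-2788


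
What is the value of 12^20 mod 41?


p = 41 is prime and the exponent is (p-1)/2 = 20, so by Euler's criterion 12^20 = (12/41) = +1 or -1 mod 41.
Compute by square-and-multiply:
  20 = 16 + 4 (binary 10100)
  Repeated squaring mod 41: 12^1 = 12, 12^2 = 21, 12^4 = 31, 12^8 = 18, 12^16 = 37
  12^20 = 12^16 * 12^4 = 37 * 31 mod 41
    37 * 31 = 1147 = 40 mod 41
  12^20 = 40 mod 41
Result 40 = p - 1 = -1 mod 41: 12 is a quadratic non-residue mod 41. As a residue in [0, p-1] the value is 40.
12^20 mod 41 = 40

40


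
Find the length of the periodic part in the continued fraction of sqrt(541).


Run the CF algorithm for sqrt(541).
a_0 = floor(sqrt(541)) = 23; set m_0=0, q_0=1.
Recurrence: m' = q*a - m,  q' = (d - m'^2)/q,  a' = floor((a_0 + m')/q').
  step 1: m=23, q=12, a=3
  step 2: m=13, q=31, a=1
  step 3: m=18, q=7, a=5
  step 4: m=17, q=36, a=1
  step 5: m=19, q=5, a=8
  step 6: m=21, q=20, a=2
  step 7: m=19, q=9, a=4
  step 8: m=17, q=28, a=1
  step 9: m=11, q=15, a=2
  step 10: m=19, q=12, a=3
  step 11: m=17, q=21, a=1
  step 12: m=4, q=25, a=1
  step 13: m=21, q=4, a=11
  step 14: m=23, q=3, a=15
  step 15: m=22, q=19, a=2
  step 16: m=16, q=15, a=2
  step 17: m=14, q=23, a=1
  step 18: m=9, q=20, a=1
  step 19: m=11, q=21, a=1
  step 20: m=10, q=21, a=1
  step 21: m=11, q=20, a=1
  step 22: m=9, q=23, a=1
  step 23: m=14, q=15, a=2
  step 24: m=16, q=19, a=2
  step 25: m=22, q=3, a=15
  step 26: m=23, q=4, a=11
  step 27: m=21, q=25, a=1
  step 28: m=4, q=21, a=1
  step 29: m=17, q=12, a=3
  step 30: m=19, q=15, a=2
  step 31: m=11, q=28, a=1
  step 32: m=17, q=9, a=4
  step 33: m=19, q=20, a=2
  step 34: m=21, q=5, a=8
  step 35: m=19, q=36, a=1
  step 36: m=17, q=7, a=5
  step 37: m=18, q=31, a=1
  step 38: m=13, q=12, a=3
  step 39: m=23, q=1, a=46
a_39 = 2*a_0 = 46, so the period closes here.
sqrt(541) = [23; 3, 1, 5, 1, 8, 2, 4, 1, 2, 3, 1, 1, 11, 15, 2, 2, 1, 1, 1, 1, 1, 1, 2, 2, 15, 11, 1, 1, 3, 2, 1, 4, 2, 8, 1, 5, 1, 3, 46]
Period length = 39

39
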